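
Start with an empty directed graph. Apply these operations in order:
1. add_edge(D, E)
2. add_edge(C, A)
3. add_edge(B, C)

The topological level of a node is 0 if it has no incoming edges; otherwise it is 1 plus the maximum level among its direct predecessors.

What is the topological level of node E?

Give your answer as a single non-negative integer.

Op 1: add_edge(D, E). Edges now: 1
Op 2: add_edge(C, A). Edges now: 2
Op 3: add_edge(B, C). Edges now: 3
Compute levels (Kahn BFS):
  sources (in-degree 0): B, D
  process B: level=0
    B->C: in-degree(C)=0, level(C)=1, enqueue
  process D: level=0
    D->E: in-degree(E)=0, level(E)=1, enqueue
  process C: level=1
    C->A: in-degree(A)=0, level(A)=2, enqueue
  process E: level=1
  process A: level=2
All levels: A:2, B:0, C:1, D:0, E:1
level(E) = 1

Answer: 1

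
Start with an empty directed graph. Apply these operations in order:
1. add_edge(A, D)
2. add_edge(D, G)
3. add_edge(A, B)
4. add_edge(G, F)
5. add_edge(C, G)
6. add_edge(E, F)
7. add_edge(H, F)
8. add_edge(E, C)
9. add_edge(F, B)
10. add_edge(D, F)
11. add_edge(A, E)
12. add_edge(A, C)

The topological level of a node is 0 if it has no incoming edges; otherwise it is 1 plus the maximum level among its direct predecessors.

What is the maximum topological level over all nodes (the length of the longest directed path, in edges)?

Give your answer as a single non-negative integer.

Answer: 5

Derivation:
Op 1: add_edge(A, D). Edges now: 1
Op 2: add_edge(D, G). Edges now: 2
Op 3: add_edge(A, B). Edges now: 3
Op 4: add_edge(G, F). Edges now: 4
Op 5: add_edge(C, G). Edges now: 5
Op 6: add_edge(E, F). Edges now: 6
Op 7: add_edge(H, F). Edges now: 7
Op 8: add_edge(E, C). Edges now: 8
Op 9: add_edge(F, B). Edges now: 9
Op 10: add_edge(D, F). Edges now: 10
Op 11: add_edge(A, E). Edges now: 11
Op 12: add_edge(A, C). Edges now: 12
Compute levels (Kahn BFS):
  sources (in-degree 0): A, H
  process A: level=0
    A->B: in-degree(B)=1, level(B)>=1
    A->C: in-degree(C)=1, level(C)>=1
    A->D: in-degree(D)=0, level(D)=1, enqueue
    A->E: in-degree(E)=0, level(E)=1, enqueue
  process H: level=0
    H->F: in-degree(F)=3, level(F)>=1
  process D: level=1
    D->F: in-degree(F)=2, level(F)>=2
    D->G: in-degree(G)=1, level(G)>=2
  process E: level=1
    E->C: in-degree(C)=0, level(C)=2, enqueue
    E->F: in-degree(F)=1, level(F)>=2
  process C: level=2
    C->G: in-degree(G)=0, level(G)=3, enqueue
  process G: level=3
    G->F: in-degree(F)=0, level(F)=4, enqueue
  process F: level=4
    F->B: in-degree(B)=0, level(B)=5, enqueue
  process B: level=5
All levels: A:0, B:5, C:2, D:1, E:1, F:4, G:3, H:0
max level = 5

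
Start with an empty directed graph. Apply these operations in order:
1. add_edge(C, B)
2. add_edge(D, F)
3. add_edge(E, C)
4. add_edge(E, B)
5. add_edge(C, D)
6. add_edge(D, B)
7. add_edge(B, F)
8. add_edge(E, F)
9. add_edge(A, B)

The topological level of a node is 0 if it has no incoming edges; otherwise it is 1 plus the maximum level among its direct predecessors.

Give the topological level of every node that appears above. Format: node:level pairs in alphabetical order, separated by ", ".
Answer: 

Op 1: add_edge(C, B). Edges now: 1
Op 2: add_edge(D, F). Edges now: 2
Op 3: add_edge(E, C). Edges now: 3
Op 4: add_edge(E, B). Edges now: 4
Op 5: add_edge(C, D). Edges now: 5
Op 6: add_edge(D, B). Edges now: 6
Op 7: add_edge(B, F). Edges now: 7
Op 8: add_edge(E, F). Edges now: 8
Op 9: add_edge(A, B). Edges now: 9
Compute levels (Kahn BFS):
  sources (in-degree 0): A, E
  process A: level=0
    A->B: in-degree(B)=3, level(B)>=1
  process E: level=0
    E->B: in-degree(B)=2, level(B)>=1
    E->C: in-degree(C)=0, level(C)=1, enqueue
    E->F: in-degree(F)=2, level(F)>=1
  process C: level=1
    C->B: in-degree(B)=1, level(B)>=2
    C->D: in-degree(D)=0, level(D)=2, enqueue
  process D: level=2
    D->B: in-degree(B)=0, level(B)=3, enqueue
    D->F: in-degree(F)=1, level(F)>=3
  process B: level=3
    B->F: in-degree(F)=0, level(F)=4, enqueue
  process F: level=4
All levels: A:0, B:3, C:1, D:2, E:0, F:4

Answer: A:0, B:3, C:1, D:2, E:0, F:4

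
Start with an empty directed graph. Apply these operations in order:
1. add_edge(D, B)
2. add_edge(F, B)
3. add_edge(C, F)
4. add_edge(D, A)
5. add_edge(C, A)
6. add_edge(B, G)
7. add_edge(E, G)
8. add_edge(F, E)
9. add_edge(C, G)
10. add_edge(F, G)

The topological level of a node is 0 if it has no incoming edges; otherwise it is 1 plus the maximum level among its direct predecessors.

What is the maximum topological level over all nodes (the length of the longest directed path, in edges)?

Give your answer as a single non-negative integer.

Op 1: add_edge(D, B). Edges now: 1
Op 2: add_edge(F, B). Edges now: 2
Op 3: add_edge(C, F). Edges now: 3
Op 4: add_edge(D, A). Edges now: 4
Op 5: add_edge(C, A). Edges now: 5
Op 6: add_edge(B, G). Edges now: 6
Op 7: add_edge(E, G). Edges now: 7
Op 8: add_edge(F, E). Edges now: 8
Op 9: add_edge(C, G). Edges now: 9
Op 10: add_edge(F, G). Edges now: 10
Compute levels (Kahn BFS):
  sources (in-degree 0): C, D
  process C: level=0
    C->A: in-degree(A)=1, level(A)>=1
    C->F: in-degree(F)=0, level(F)=1, enqueue
    C->G: in-degree(G)=3, level(G)>=1
  process D: level=0
    D->A: in-degree(A)=0, level(A)=1, enqueue
    D->B: in-degree(B)=1, level(B)>=1
  process F: level=1
    F->B: in-degree(B)=0, level(B)=2, enqueue
    F->E: in-degree(E)=0, level(E)=2, enqueue
    F->G: in-degree(G)=2, level(G)>=2
  process A: level=1
  process B: level=2
    B->G: in-degree(G)=1, level(G)>=3
  process E: level=2
    E->G: in-degree(G)=0, level(G)=3, enqueue
  process G: level=3
All levels: A:1, B:2, C:0, D:0, E:2, F:1, G:3
max level = 3

Answer: 3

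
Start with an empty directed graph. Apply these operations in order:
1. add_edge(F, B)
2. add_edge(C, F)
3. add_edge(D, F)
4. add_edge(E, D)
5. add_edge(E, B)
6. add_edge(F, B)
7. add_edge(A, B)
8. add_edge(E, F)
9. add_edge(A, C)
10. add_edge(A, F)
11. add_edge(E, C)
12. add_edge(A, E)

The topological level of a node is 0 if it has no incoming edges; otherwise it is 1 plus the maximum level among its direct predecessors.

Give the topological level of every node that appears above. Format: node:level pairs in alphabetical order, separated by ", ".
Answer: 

Op 1: add_edge(F, B). Edges now: 1
Op 2: add_edge(C, F). Edges now: 2
Op 3: add_edge(D, F). Edges now: 3
Op 4: add_edge(E, D). Edges now: 4
Op 5: add_edge(E, B). Edges now: 5
Op 6: add_edge(F, B) (duplicate, no change). Edges now: 5
Op 7: add_edge(A, B). Edges now: 6
Op 8: add_edge(E, F). Edges now: 7
Op 9: add_edge(A, C). Edges now: 8
Op 10: add_edge(A, F). Edges now: 9
Op 11: add_edge(E, C). Edges now: 10
Op 12: add_edge(A, E). Edges now: 11
Compute levels (Kahn BFS):
  sources (in-degree 0): A
  process A: level=0
    A->B: in-degree(B)=2, level(B)>=1
    A->C: in-degree(C)=1, level(C)>=1
    A->E: in-degree(E)=0, level(E)=1, enqueue
    A->F: in-degree(F)=3, level(F)>=1
  process E: level=1
    E->B: in-degree(B)=1, level(B)>=2
    E->C: in-degree(C)=0, level(C)=2, enqueue
    E->D: in-degree(D)=0, level(D)=2, enqueue
    E->F: in-degree(F)=2, level(F)>=2
  process C: level=2
    C->F: in-degree(F)=1, level(F)>=3
  process D: level=2
    D->F: in-degree(F)=0, level(F)=3, enqueue
  process F: level=3
    F->B: in-degree(B)=0, level(B)=4, enqueue
  process B: level=4
All levels: A:0, B:4, C:2, D:2, E:1, F:3

Answer: A:0, B:4, C:2, D:2, E:1, F:3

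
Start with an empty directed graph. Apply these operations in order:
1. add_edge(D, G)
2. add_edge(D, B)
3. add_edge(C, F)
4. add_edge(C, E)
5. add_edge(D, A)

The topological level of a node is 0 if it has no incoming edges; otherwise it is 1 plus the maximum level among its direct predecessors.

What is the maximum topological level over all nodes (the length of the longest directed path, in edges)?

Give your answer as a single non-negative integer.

Op 1: add_edge(D, G). Edges now: 1
Op 2: add_edge(D, B). Edges now: 2
Op 3: add_edge(C, F). Edges now: 3
Op 4: add_edge(C, E). Edges now: 4
Op 5: add_edge(D, A). Edges now: 5
Compute levels (Kahn BFS):
  sources (in-degree 0): C, D
  process C: level=0
    C->E: in-degree(E)=0, level(E)=1, enqueue
    C->F: in-degree(F)=0, level(F)=1, enqueue
  process D: level=0
    D->A: in-degree(A)=0, level(A)=1, enqueue
    D->B: in-degree(B)=0, level(B)=1, enqueue
    D->G: in-degree(G)=0, level(G)=1, enqueue
  process E: level=1
  process F: level=1
  process A: level=1
  process B: level=1
  process G: level=1
All levels: A:1, B:1, C:0, D:0, E:1, F:1, G:1
max level = 1

Answer: 1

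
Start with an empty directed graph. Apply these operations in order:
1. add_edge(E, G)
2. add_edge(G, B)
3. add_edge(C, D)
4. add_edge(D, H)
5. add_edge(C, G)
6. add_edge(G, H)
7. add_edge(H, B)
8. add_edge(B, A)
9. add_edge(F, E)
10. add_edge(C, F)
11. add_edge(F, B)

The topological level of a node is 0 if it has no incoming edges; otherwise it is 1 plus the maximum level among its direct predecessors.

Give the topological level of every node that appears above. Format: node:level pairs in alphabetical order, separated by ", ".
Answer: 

Answer: A:6, B:5, C:0, D:1, E:2, F:1, G:3, H:4

Derivation:
Op 1: add_edge(E, G). Edges now: 1
Op 2: add_edge(G, B). Edges now: 2
Op 3: add_edge(C, D). Edges now: 3
Op 4: add_edge(D, H). Edges now: 4
Op 5: add_edge(C, G). Edges now: 5
Op 6: add_edge(G, H). Edges now: 6
Op 7: add_edge(H, B). Edges now: 7
Op 8: add_edge(B, A). Edges now: 8
Op 9: add_edge(F, E). Edges now: 9
Op 10: add_edge(C, F). Edges now: 10
Op 11: add_edge(F, B). Edges now: 11
Compute levels (Kahn BFS):
  sources (in-degree 0): C
  process C: level=0
    C->D: in-degree(D)=0, level(D)=1, enqueue
    C->F: in-degree(F)=0, level(F)=1, enqueue
    C->G: in-degree(G)=1, level(G)>=1
  process D: level=1
    D->H: in-degree(H)=1, level(H)>=2
  process F: level=1
    F->B: in-degree(B)=2, level(B)>=2
    F->E: in-degree(E)=0, level(E)=2, enqueue
  process E: level=2
    E->G: in-degree(G)=0, level(G)=3, enqueue
  process G: level=3
    G->B: in-degree(B)=1, level(B)>=4
    G->H: in-degree(H)=0, level(H)=4, enqueue
  process H: level=4
    H->B: in-degree(B)=0, level(B)=5, enqueue
  process B: level=5
    B->A: in-degree(A)=0, level(A)=6, enqueue
  process A: level=6
All levels: A:6, B:5, C:0, D:1, E:2, F:1, G:3, H:4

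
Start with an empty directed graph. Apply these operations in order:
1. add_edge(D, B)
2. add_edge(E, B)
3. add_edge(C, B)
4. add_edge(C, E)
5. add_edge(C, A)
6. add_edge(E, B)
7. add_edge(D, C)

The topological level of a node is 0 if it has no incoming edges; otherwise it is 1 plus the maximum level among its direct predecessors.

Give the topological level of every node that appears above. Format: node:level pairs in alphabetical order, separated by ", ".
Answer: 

Op 1: add_edge(D, B). Edges now: 1
Op 2: add_edge(E, B). Edges now: 2
Op 3: add_edge(C, B). Edges now: 3
Op 4: add_edge(C, E). Edges now: 4
Op 5: add_edge(C, A). Edges now: 5
Op 6: add_edge(E, B) (duplicate, no change). Edges now: 5
Op 7: add_edge(D, C). Edges now: 6
Compute levels (Kahn BFS):
  sources (in-degree 0): D
  process D: level=0
    D->B: in-degree(B)=2, level(B)>=1
    D->C: in-degree(C)=0, level(C)=1, enqueue
  process C: level=1
    C->A: in-degree(A)=0, level(A)=2, enqueue
    C->B: in-degree(B)=1, level(B)>=2
    C->E: in-degree(E)=0, level(E)=2, enqueue
  process A: level=2
  process E: level=2
    E->B: in-degree(B)=0, level(B)=3, enqueue
  process B: level=3
All levels: A:2, B:3, C:1, D:0, E:2

Answer: A:2, B:3, C:1, D:0, E:2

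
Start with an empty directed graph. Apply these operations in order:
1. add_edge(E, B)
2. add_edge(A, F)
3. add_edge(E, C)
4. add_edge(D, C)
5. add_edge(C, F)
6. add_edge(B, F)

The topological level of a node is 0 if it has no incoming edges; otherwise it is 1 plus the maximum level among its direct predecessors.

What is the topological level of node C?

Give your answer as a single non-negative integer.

Answer: 1

Derivation:
Op 1: add_edge(E, B). Edges now: 1
Op 2: add_edge(A, F). Edges now: 2
Op 3: add_edge(E, C). Edges now: 3
Op 4: add_edge(D, C). Edges now: 4
Op 5: add_edge(C, F). Edges now: 5
Op 6: add_edge(B, F). Edges now: 6
Compute levels (Kahn BFS):
  sources (in-degree 0): A, D, E
  process A: level=0
    A->F: in-degree(F)=2, level(F)>=1
  process D: level=0
    D->C: in-degree(C)=1, level(C)>=1
  process E: level=0
    E->B: in-degree(B)=0, level(B)=1, enqueue
    E->C: in-degree(C)=0, level(C)=1, enqueue
  process B: level=1
    B->F: in-degree(F)=1, level(F)>=2
  process C: level=1
    C->F: in-degree(F)=0, level(F)=2, enqueue
  process F: level=2
All levels: A:0, B:1, C:1, D:0, E:0, F:2
level(C) = 1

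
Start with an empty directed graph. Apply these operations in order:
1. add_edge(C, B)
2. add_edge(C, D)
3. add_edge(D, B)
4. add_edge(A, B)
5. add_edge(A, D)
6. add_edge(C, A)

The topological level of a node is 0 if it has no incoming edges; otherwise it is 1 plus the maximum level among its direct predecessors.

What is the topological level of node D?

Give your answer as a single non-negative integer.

Answer: 2

Derivation:
Op 1: add_edge(C, B). Edges now: 1
Op 2: add_edge(C, D). Edges now: 2
Op 3: add_edge(D, B). Edges now: 3
Op 4: add_edge(A, B). Edges now: 4
Op 5: add_edge(A, D). Edges now: 5
Op 6: add_edge(C, A). Edges now: 6
Compute levels (Kahn BFS):
  sources (in-degree 0): C
  process C: level=0
    C->A: in-degree(A)=0, level(A)=1, enqueue
    C->B: in-degree(B)=2, level(B)>=1
    C->D: in-degree(D)=1, level(D)>=1
  process A: level=1
    A->B: in-degree(B)=1, level(B)>=2
    A->D: in-degree(D)=0, level(D)=2, enqueue
  process D: level=2
    D->B: in-degree(B)=0, level(B)=3, enqueue
  process B: level=3
All levels: A:1, B:3, C:0, D:2
level(D) = 2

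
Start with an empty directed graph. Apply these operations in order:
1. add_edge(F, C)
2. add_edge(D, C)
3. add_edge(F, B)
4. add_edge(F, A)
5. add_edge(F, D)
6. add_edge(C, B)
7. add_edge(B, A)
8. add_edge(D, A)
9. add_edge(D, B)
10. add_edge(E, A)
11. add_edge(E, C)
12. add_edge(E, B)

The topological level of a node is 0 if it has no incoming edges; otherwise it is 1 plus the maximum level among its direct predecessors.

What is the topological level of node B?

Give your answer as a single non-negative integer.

Op 1: add_edge(F, C). Edges now: 1
Op 2: add_edge(D, C). Edges now: 2
Op 3: add_edge(F, B). Edges now: 3
Op 4: add_edge(F, A). Edges now: 4
Op 5: add_edge(F, D). Edges now: 5
Op 6: add_edge(C, B). Edges now: 6
Op 7: add_edge(B, A). Edges now: 7
Op 8: add_edge(D, A). Edges now: 8
Op 9: add_edge(D, B). Edges now: 9
Op 10: add_edge(E, A). Edges now: 10
Op 11: add_edge(E, C). Edges now: 11
Op 12: add_edge(E, B). Edges now: 12
Compute levels (Kahn BFS):
  sources (in-degree 0): E, F
  process E: level=0
    E->A: in-degree(A)=3, level(A)>=1
    E->B: in-degree(B)=3, level(B)>=1
    E->C: in-degree(C)=2, level(C)>=1
  process F: level=0
    F->A: in-degree(A)=2, level(A)>=1
    F->B: in-degree(B)=2, level(B)>=1
    F->C: in-degree(C)=1, level(C)>=1
    F->D: in-degree(D)=0, level(D)=1, enqueue
  process D: level=1
    D->A: in-degree(A)=1, level(A)>=2
    D->B: in-degree(B)=1, level(B)>=2
    D->C: in-degree(C)=0, level(C)=2, enqueue
  process C: level=2
    C->B: in-degree(B)=0, level(B)=3, enqueue
  process B: level=3
    B->A: in-degree(A)=0, level(A)=4, enqueue
  process A: level=4
All levels: A:4, B:3, C:2, D:1, E:0, F:0
level(B) = 3

Answer: 3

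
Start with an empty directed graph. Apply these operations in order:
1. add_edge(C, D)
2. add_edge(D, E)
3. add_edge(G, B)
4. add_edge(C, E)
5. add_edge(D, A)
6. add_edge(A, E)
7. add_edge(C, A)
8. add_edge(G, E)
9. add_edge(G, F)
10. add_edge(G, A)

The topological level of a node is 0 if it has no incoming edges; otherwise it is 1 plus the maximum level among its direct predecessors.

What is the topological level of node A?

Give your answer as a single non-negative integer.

Answer: 2

Derivation:
Op 1: add_edge(C, D). Edges now: 1
Op 2: add_edge(D, E). Edges now: 2
Op 3: add_edge(G, B). Edges now: 3
Op 4: add_edge(C, E). Edges now: 4
Op 5: add_edge(D, A). Edges now: 5
Op 6: add_edge(A, E). Edges now: 6
Op 7: add_edge(C, A). Edges now: 7
Op 8: add_edge(G, E). Edges now: 8
Op 9: add_edge(G, F). Edges now: 9
Op 10: add_edge(G, A). Edges now: 10
Compute levels (Kahn BFS):
  sources (in-degree 0): C, G
  process C: level=0
    C->A: in-degree(A)=2, level(A)>=1
    C->D: in-degree(D)=0, level(D)=1, enqueue
    C->E: in-degree(E)=3, level(E)>=1
  process G: level=0
    G->A: in-degree(A)=1, level(A)>=1
    G->B: in-degree(B)=0, level(B)=1, enqueue
    G->E: in-degree(E)=2, level(E)>=1
    G->F: in-degree(F)=0, level(F)=1, enqueue
  process D: level=1
    D->A: in-degree(A)=0, level(A)=2, enqueue
    D->E: in-degree(E)=1, level(E)>=2
  process B: level=1
  process F: level=1
  process A: level=2
    A->E: in-degree(E)=0, level(E)=3, enqueue
  process E: level=3
All levels: A:2, B:1, C:0, D:1, E:3, F:1, G:0
level(A) = 2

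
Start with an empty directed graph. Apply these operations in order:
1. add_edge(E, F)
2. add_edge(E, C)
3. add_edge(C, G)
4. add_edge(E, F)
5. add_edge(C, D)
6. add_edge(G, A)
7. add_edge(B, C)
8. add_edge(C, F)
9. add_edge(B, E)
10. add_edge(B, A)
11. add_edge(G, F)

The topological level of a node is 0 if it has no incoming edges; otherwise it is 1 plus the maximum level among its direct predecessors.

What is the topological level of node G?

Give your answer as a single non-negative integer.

Answer: 3

Derivation:
Op 1: add_edge(E, F). Edges now: 1
Op 2: add_edge(E, C). Edges now: 2
Op 3: add_edge(C, G). Edges now: 3
Op 4: add_edge(E, F) (duplicate, no change). Edges now: 3
Op 5: add_edge(C, D). Edges now: 4
Op 6: add_edge(G, A). Edges now: 5
Op 7: add_edge(B, C). Edges now: 6
Op 8: add_edge(C, F). Edges now: 7
Op 9: add_edge(B, E). Edges now: 8
Op 10: add_edge(B, A). Edges now: 9
Op 11: add_edge(G, F). Edges now: 10
Compute levels (Kahn BFS):
  sources (in-degree 0): B
  process B: level=0
    B->A: in-degree(A)=1, level(A)>=1
    B->C: in-degree(C)=1, level(C)>=1
    B->E: in-degree(E)=0, level(E)=1, enqueue
  process E: level=1
    E->C: in-degree(C)=0, level(C)=2, enqueue
    E->F: in-degree(F)=2, level(F)>=2
  process C: level=2
    C->D: in-degree(D)=0, level(D)=3, enqueue
    C->F: in-degree(F)=1, level(F)>=3
    C->G: in-degree(G)=0, level(G)=3, enqueue
  process D: level=3
  process G: level=3
    G->A: in-degree(A)=0, level(A)=4, enqueue
    G->F: in-degree(F)=0, level(F)=4, enqueue
  process A: level=4
  process F: level=4
All levels: A:4, B:0, C:2, D:3, E:1, F:4, G:3
level(G) = 3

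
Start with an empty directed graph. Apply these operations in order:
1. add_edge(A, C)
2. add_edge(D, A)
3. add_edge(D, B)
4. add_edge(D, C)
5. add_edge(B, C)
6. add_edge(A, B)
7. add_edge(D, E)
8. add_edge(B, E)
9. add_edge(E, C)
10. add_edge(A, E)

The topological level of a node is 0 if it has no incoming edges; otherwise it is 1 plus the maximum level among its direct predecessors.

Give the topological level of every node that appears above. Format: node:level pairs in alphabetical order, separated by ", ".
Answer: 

Op 1: add_edge(A, C). Edges now: 1
Op 2: add_edge(D, A). Edges now: 2
Op 3: add_edge(D, B). Edges now: 3
Op 4: add_edge(D, C). Edges now: 4
Op 5: add_edge(B, C). Edges now: 5
Op 6: add_edge(A, B). Edges now: 6
Op 7: add_edge(D, E). Edges now: 7
Op 8: add_edge(B, E). Edges now: 8
Op 9: add_edge(E, C). Edges now: 9
Op 10: add_edge(A, E). Edges now: 10
Compute levels (Kahn BFS):
  sources (in-degree 0): D
  process D: level=0
    D->A: in-degree(A)=0, level(A)=1, enqueue
    D->B: in-degree(B)=1, level(B)>=1
    D->C: in-degree(C)=3, level(C)>=1
    D->E: in-degree(E)=2, level(E)>=1
  process A: level=1
    A->B: in-degree(B)=0, level(B)=2, enqueue
    A->C: in-degree(C)=2, level(C)>=2
    A->E: in-degree(E)=1, level(E)>=2
  process B: level=2
    B->C: in-degree(C)=1, level(C)>=3
    B->E: in-degree(E)=0, level(E)=3, enqueue
  process E: level=3
    E->C: in-degree(C)=0, level(C)=4, enqueue
  process C: level=4
All levels: A:1, B:2, C:4, D:0, E:3

Answer: A:1, B:2, C:4, D:0, E:3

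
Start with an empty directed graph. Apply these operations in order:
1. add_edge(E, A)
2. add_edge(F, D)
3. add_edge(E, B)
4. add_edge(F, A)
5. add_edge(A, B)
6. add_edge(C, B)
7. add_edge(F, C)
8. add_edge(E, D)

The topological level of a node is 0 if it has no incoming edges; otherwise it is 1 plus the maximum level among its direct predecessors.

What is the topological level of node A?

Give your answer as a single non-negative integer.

Op 1: add_edge(E, A). Edges now: 1
Op 2: add_edge(F, D). Edges now: 2
Op 3: add_edge(E, B). Edges now: 3
Op 4: add_edge(F, A). Edges now: 4
Op 5: add_edge(A, B). Edges now: 5
Op 6: add_edge(C, B). Edges now: 6
Op 7: add_edge(F, C). Edges now: 7
Op 8: add_edge(E, D). Edges now: 8
Compute levels (Kahn BFS):
  sources (in-degree 0): E, F
  process E: level=0
    E->A: in-degree(A)=1, level(A)>=1
    E->B: in-degree(B)=2, level(B)>=1
    E->D: in-degree(D)=1, level(D)>=1
  process F: level=0
    F->A: in-degree(A)=0, level(A)=1, enqueue
    F->C: in-degree(C)=0, level(C)=1, enqueue
    F->D: in-degree(D)=0, level(D)=1, enqueue
  process A: level=1
    A->B: in-degree(B)=1, level(B)>=2
  process C: level=1
    C->B: in-degree(B)=0, level(B)=2, enqueue
  process D: level=1
  process B: level=2
All levels: A:1, B:2, C:1, D:1, E:0, F:0
level(A) = 1

Answer: 1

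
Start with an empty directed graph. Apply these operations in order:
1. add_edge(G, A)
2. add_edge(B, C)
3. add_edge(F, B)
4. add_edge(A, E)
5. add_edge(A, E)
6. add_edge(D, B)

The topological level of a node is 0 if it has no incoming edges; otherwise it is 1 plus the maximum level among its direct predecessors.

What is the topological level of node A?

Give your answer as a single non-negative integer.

Op 1: add_edge(G, A). Edges now: 1
Op 2: add_edge(B, C). Edges now: 2
Op 3: add_edge(F, B). Edges now: 3
Op 4: add_edge(A, E). Edges now: 4
Op 5: add_edge(A, E) (duplicate, no change). Edges now: 4
Op 6: add_edge(D, B). Edges now: 5
Compute levels (Kahn BFS):
  sources (in-degree 0): D, F, G
  process D: level=0
    D->B: in-degree(B)=1, level(B)>=1
  process F: level=0
    F->B: in-degree(B)=0, level(B)=1, enqueue
  process G: level=0
    G->A: in-degree(A)=0, level(A)=1, enqueue
  process B: level=1
    B->C: in-degree(C)=0, level(C)=2, enqueue
  process A: level=1
    A->E: in-degree(E)=0, level(E)=2, enqueue
  process C: level=2
  process E: level=2
All levels: A:1, B:1, C:2, D:0, E:2, F:0, G:0
level(A) = 1

Answer: 1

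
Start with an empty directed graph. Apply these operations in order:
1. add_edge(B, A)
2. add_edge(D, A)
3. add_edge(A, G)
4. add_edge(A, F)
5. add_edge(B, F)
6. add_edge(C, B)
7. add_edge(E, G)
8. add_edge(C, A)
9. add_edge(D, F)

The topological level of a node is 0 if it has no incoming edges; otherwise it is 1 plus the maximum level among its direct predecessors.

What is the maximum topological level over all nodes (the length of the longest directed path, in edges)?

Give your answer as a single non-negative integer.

Answer: 3

Derivation:
Op 1: add_edge(B, A). Edges now: 1
Op 2: add_edge(D, A). Edges now: 2
Op 3: add_edge(A, G). Edges now: 3
Op 4: add_edge(A, F). Edges now: 4
Op 5: add_edge(B, F). Edges now: 5
Op 6: add_edge(C, B). Edges now: 6
Op 7: add_edge(E, G). Edges now: 7
Op 8: add_edge(C, A). Edges now: 8
Op 9: add_edge(D, F). Edges now: 9
Compute levels (Kahn BFS):
  sources (in-degree 0): C, D, E
  process C: level=0
    C->A: in-degree(A)=2, level(A)>=1
    C->B: in-degree(B)=0, level(B)=1, enqueue
  process D: level=0
    D->A: in-degree(A)=1, level(A)>=1
    D->F: in-degree(F)=2, level(F)>=1
  process E: level=0
    E->G: in-degree(G)=1, level(G)>=1
  process B: level=1
    B->A: in-degree(A)=0, level(A)=2, enqueue
    B->F: in-degree(F)=1, level(F)>=2
  process A: level=2
    A->F: in-degree(F)=0, level(F)=3, enqueue
    A->G: in-degree(G)=0, level(G)=3, enqueue
  process F: level=3
  process G: level=3
All levels: A:2, B:1, C:0, D:0, E:0, F:3, G:3
max level = 3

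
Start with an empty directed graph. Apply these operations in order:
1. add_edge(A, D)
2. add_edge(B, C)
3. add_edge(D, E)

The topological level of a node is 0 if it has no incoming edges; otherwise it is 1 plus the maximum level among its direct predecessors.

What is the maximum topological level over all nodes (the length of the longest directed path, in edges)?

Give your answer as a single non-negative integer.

Answer: 2

Derivation:
Op 1: add_edge(A, D). Edges now: 1
Op 2: add_edge(B, C). Edges now: 2
Op 3: add_edge(D, E). Edges now: 3
Compute levels (Kahn BFS):
  sources (in-degree 0): A, B
  process A: level=0
    A->D: in-degree(D)=0, level(D)=1, enqueue
  process B: level=0
    B->C: in-degree(C)=0, level(C)=1, enqueue
  process D: level=1
    D->E: in-degree(E)=0, level(E)=2, enqueue
  process C: level=1
  process E: level=2
All levels: A:0, B:0, C:1, D:1, E:2
max level = 2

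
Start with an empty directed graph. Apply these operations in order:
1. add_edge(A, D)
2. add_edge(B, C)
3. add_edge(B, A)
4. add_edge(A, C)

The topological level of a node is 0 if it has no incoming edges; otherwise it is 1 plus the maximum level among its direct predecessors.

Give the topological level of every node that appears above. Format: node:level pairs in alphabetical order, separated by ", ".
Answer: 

Answer: A:1, B:0, C:2, D:2

Derivation:
Op 1: add_edge(A, D). Edges now: 1
Op 2: add_edge(B, C). Edges now: 2
Op 3: add_edge(B, A). Edges now: 3
Op 4: add_edge(A, C). Edges now: 4
Compute levels (Kahn BFS):
  sources (in-degree 0): B
  process B: level=0
    B->A: in-degree(A)=0, level(A)=1, enqueue
    B->C: in-degree(C)=1, level(C)>=1
  process A: level=1
    A->C: in-degree(C)=0, level(C)=2, enqueue
    A->D: in-degree(D)=0, level(D)=2, enqueue
  process C: level=2
  process D: level=2
All levels: A:1, B:0, C:2, D:2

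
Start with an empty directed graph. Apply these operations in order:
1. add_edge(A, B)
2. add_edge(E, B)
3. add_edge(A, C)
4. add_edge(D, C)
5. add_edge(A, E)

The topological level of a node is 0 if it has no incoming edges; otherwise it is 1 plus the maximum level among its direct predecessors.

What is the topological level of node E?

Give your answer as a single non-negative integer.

Answer: 1

Derivation:
Op 1: add_edge(A, B). Edges now: 1
Op 2: add_edge(E, B). Edges now: 2
Op 3: add_edge(A, C). Edges now: 3
Op 4: add_edge(D, C). Edges now: 4
Op 5: add_edge(A, E). Edges now: 5
Compute levels (Kahn BFS):
  sources (in-degree 0): A, D
  process A: level=0
    A->B: in-degree(B)=1, level(B)>=1
    A->C: in-degree(C)=1, level(C)>=1
    A->E: in-degree(E)=0, level(E)=1, enqueue
  process D: level=0
    D->C: in-degree(C)=0, level(C)=1, enqueue
  process E: level=1
    E->B: in-degree(B)=0, level(B)=2, enqueue
  process C: level=1
  process B: level=2
All levels: A:0, B:2, C:1, D:0, E:1
level(E) = 1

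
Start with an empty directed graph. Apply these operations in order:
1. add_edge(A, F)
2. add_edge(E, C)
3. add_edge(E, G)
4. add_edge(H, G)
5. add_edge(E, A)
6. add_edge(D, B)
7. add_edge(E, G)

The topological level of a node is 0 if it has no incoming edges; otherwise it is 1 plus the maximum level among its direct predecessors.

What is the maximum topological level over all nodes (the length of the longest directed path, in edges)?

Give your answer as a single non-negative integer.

Op 1: add_edge(A, F). Edges now: 1
Op 2: add_edge(E, C). Edges now: 2
Op 3: add_edge(E, G). Edges now: 3
Op 4: add_edge(H, G). Edges now: 4
Op 5: add_edge(E, A). Edges now: 5
Op 6: add_edge(D, B). Edges now: 6
Op 7: add_edge(E, G) (duplicate, no change). Edges now: 6
Compute levels (Kahn BFS):
  sources (in-degree 0): D, E, H
  process D: level=0
    D->B: in-degree(B)=0, level(B)=1, enqueue
  process E: level=0
    E->A: in-degree(A)=0, level(A)=1, enqueue
    E->C: in-degree(C)=0, level(C)=1, enqueue
    E->G: in-degree(G)=1, level(G)>=1
  process H: level=0
    H->G: in-degree(G)=0, level(G)=1, enqueue
  process B: level=1
  process A: level=1
    A->F: in-degree(F)=0, level(F)=2, enqueue
  process C: level=1
  process G: level=1
  process F: level=2
All levels: A:1, B:1, C:1, D:0, E:0, F:2, G:1, H:0
max level = 2

Answer: 2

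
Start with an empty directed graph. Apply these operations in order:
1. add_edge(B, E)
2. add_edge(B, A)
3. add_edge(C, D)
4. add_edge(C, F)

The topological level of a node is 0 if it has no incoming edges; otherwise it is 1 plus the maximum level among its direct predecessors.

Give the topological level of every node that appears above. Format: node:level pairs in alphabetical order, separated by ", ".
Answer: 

Op 1: add_edge(B, E). Edges now: 1
Op 2: add_edge(B, A). Edges now: 2
Op 3: add_edge(C, D). Edges now: 3
Op 4: add_edge(C, F). Edges now: 4
Compute levels (Kahn BFS):
  sources (in-degree 0): B, C
  process B: level=0
    B->A: in-degree(A)=0, level(A)=1, enqueue
    B->E: in-degree(E)=0, level(E)=1, enqueue
  process C: level=0
    C->D: in-degree(D)=0, level(D)=1, enqueue
    C->F: in-degree(F)=0, level(F)=1, enqueue
  process A: level=1
  process E: level=1
  process D: level=1
  process F: level=1
All levels: A:1, B:0, C:0, D:1, E:1, F:1

Answer: A:1, B:0, C:0, D:1, E:1, F:1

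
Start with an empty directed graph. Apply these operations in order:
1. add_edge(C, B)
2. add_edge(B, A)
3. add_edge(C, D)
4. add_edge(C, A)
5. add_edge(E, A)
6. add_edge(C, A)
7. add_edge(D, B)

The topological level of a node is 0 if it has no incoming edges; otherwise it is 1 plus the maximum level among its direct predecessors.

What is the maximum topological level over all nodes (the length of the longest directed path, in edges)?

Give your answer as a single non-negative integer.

Op 1: add_edge(C, B). Edges now: 1
Op 2: add_edge(B, A). Edges now: 2
Op 3: add_edge(C, D). Edges now: 3
Op 4: add_edge(C, A). Edges now: 4
Op 5: add_edge(E, A). Edges now: 5
Op 6: add_edge(C, A) (duplicate, no change). Edges now: 5
Op 7: add_edge(D, B). Edges now: 6
Compute levels (Kahn BFS):
  sources (in-degree 0): C, E
  process C: level=0
    C->A: in-degree(A)=2, level(A)>=1
    C->B: in-degree(B)=1, level(B)>=1
    C->D: in-degree(D)=0, level(D)=1, enqueue
  process E: level=0
    E->A: in-degree(A)=1, level(A)>=1
  process D: level=1
    D->B: in-degree(B)=0, level(B)=2, enqueue
  process B: level=2
    B->A: in-degree(A)=0, level(A)=3, enqueue
  process A: level=3
All levels: A:3, B:2, C:0, D:1, E:0
max level = 3

Answer: 3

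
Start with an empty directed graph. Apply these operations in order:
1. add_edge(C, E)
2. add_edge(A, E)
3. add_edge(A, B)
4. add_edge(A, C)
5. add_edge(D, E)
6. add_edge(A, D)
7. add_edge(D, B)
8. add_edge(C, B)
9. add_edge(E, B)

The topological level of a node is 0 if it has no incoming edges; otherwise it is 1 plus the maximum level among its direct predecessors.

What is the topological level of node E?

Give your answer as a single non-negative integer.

Op 1: add_edge(C, E). Edges now: 1
Op 2: add_edge(A, E). Edges now: 2
Op 3: add_edge(A, B). Edges now: 3
Op 4: add_edge(A, C). Edges now: 4
Op 5: add_edge(D, E). Edges now: 5
Op 6: add_edge(A, D). Edges now: 6
Op 7: add_edge(D, B). Edges now: 7
Op 8: add_edge(C, B). Edges now: 8
Op 9: add_edge(E, B). Edges now: 9
Compute levels (Kahn BFS):
  sources (in-degree 0): A
  process A: level=0
    A->B: in-degree(B)=3, level(B)>=1
    A->C: in-degree(C)=0, level(C)=1, enqueue
    A->D: in-degree(D)=0, level(D)=1, enqueue
    A->E: in-degree(E)=2, level(E)>=1
  process C: level=1
    C->B: in-degree(B)=2, level(B)>=2
    C->E: in-degree(E)=1, level(E)>=2
  process D: level=1
    D->B: in-degree(B)=1, level(B)>=2
    D->E: in-degree(E)=0, level(E)=2, enqueue
  process E: level=2
    E->B: in-degree(B)=0, level(B)=3, enqueue
  process B: level=3
All levels: A:0, B:3, C:1, D:1, E:2
level(E) = 2

Answer: 2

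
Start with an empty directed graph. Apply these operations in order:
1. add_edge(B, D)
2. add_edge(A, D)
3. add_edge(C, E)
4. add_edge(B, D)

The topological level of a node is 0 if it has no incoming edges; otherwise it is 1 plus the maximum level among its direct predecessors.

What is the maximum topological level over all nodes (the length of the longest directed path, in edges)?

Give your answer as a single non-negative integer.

Answer: 1

Derivation:
Op 1: add_edge(B, D). Edges now: 1
Op 2: add_edge(A, D). Edges now: 2
Op 3: add_edge(C, E). Edges now: 3
Op 4: add_edge(B, D) (duplicate, no change). Edges now: 3
Compute levels (Kahn BFS):
  sources (in-degree 0): A, B, C
  process A: level=0
    A->D: in-degree(D)=1, level(D)>=1
  process B: level=0
    B->D: in-degree(D)=0, level(D)=1, enqueue
  process C: level=0
    C->E: in-degree(E)=0, level(E)=1, enqueue
  process D: level=1
  process E: level=1
All levels: A:0, B:0, C:0, D:1, E:1
max level = 1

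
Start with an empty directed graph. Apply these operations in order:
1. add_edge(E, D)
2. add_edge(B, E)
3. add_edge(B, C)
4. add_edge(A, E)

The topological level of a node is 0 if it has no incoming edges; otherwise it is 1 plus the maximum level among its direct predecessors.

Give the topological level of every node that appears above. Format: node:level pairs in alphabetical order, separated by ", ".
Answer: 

Op 1: add_edge(E, D). Edges now: 1
Op 2: add_edge(B, E). Edges now: 2
Op 3: add_edge(B, C). Edges now: 3
Op 4: add_edge(A, E). Edges now: 4
Compute levels (Kahn BFS):
  sources (in-degree 0): A, B
  process A: level=0
    A->E: in-degree(E)=1, level(E)>=1
  process B: level=0
    B->C: in-degree(C)=0, level(C)=1, enqueue
    B->E: in-degree(E)=0, level(E)=1, enqueue
  process C: level=1
  process E: level=1
    E->D: in-degree(D)=0, level(D)=2, enqueue
  process D: level=2
All levels: A:0, B:0, C:1, D:2, E:1

Answer: A:0, B:0, C:1, D:2, E:1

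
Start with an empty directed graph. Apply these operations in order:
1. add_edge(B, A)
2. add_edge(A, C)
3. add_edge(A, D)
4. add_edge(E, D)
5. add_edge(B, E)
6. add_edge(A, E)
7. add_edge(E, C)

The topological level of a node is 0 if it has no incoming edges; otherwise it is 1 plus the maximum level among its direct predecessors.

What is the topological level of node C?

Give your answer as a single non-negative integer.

Answer: 3

Derivation:
Op 1: add_edge(B, A). Edges now: 1
Op 2: add_edge(A, C). Edges now: 2
Op 3: add_edge(A, D). Edges now: 3
Op 4: add_edge(E, D). Edges now: 4
Op 5: add_edge(B, E). Edges now: 5
Op 6: add_edge(A, E). Edges now: 6
Op 7: add_edge(E, C). Edges now: 7
Compute levels (Kahn BFS):
  sources (in-degree 0): B
  process B: level=0
    B->A: in-degree(A)=0, level(A)=1, enqueue
    B->E: in-degree(E)=1, level(E)>=1
  process A: level=1
    A->C: in-degree(C)=1, level(C)>=2
    A->D: in-degree(D)=1, level(D)>=2
    A->E: in-degree(E)=0, level(E)=2, enqueue
  process E: level=2
    E->C: in-degree(C)=0, level(C)=3, enqueue
    E->D: in-degree(D)=0, level(D)=3, enqueue
  process C: level=3
  process D: level=3
All levels: A:1, B:0, C:3, D:3, E:2
level(C) = 3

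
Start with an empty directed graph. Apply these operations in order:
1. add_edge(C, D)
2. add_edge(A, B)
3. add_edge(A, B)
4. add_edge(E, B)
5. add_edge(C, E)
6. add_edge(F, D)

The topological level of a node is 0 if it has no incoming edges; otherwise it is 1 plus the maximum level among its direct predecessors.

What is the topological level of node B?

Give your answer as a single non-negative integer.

Answer: 2

Derivation:
Op 1: add_edge(C, D). Edges now: 1
Op 2: add_edge(A, B). Edges now: 2
Op 3: add_edge(A, B) (duplicate, no change). Edges now: 2
Op 4: add_edge(E, B). Edges now: 3
Op 5: add_edge(C, E). Edges now: 4
Op 6: add_edge(F, D). Edges now: 5
Compute levels (Kahn BFS):
  sources (in-degree 0): A, C, F
  process A: level=0
    A->B: in-degree(B)=1, level(B)>=1
  process C: level=0
    C->D: in-degree(D)=1, level(D)>=1
    C->E: in-degree(E)=0, level(E)=1, enqueue
  process F: level=0
    F->D: in-degree(D)=0, level(D)=1, enqueue
  process E: level=1
    E->B: in-degree(B)=0, level(B)=2, enqueue
  process D: level=1
  process B: level=2
All levels: A:0, B:2, C:0, D:1, E:1, F:0
level(B) = 2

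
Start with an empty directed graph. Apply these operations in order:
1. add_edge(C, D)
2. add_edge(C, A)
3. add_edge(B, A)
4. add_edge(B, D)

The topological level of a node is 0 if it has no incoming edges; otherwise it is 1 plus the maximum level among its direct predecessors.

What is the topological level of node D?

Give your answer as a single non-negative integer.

Answer: 1

Derivation:
Op 1: add_edge(C, D). Edges now: 1
Op 2: add_edge(C, A). Edges now: 2
Op 3: add_edge(B, A). Edges now: 3
Op 4: add_edge(B, D). Edges now: 4
Compute levels (Kahn BFS):
  sources (in-degree 0): B, C
  process B: level=0
    B->A: in-degree(A)=1, level(A)>=1
    B->D: in-degree(D)=1, level(D)>=1
  process C: level=0
    C->A: in-degree(A)=0, level(A)=1, enqueue
    C->D: in-degree(D)=0, level(D)=1, enqueue
  process A: level=1
  process D: level=1
All levels: A:1, B:0, C:0, D:1
level(D) = 1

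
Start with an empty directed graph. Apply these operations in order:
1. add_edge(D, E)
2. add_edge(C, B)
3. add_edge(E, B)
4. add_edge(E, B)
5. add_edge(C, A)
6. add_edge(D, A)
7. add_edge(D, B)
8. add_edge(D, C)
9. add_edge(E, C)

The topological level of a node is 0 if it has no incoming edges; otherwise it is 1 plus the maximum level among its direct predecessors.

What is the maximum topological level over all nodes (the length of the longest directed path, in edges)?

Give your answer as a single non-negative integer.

Op 1: add_edge(D, E). Edges now: 1
Op 2: add_edge(C, B). Edges now: 2
Op 3: add_edge(E, B). Edges now: 3
Op 4: add_edge(E, B) (duplicate, no change). Edges now: 3
Op 5: add_edge(C, A). Edges now: 4
Op 6: add_edge(D, A). Edges now: 5
Op 7: add_edge(D, B). Edges now: 6
Op 8: add_edge(D, C). Edges now: 7
Op 9: add_edge(E, C). Edges now: 8
Compute levels (Kahn BFS):
  sources (in-degree 0): D
  process D: level=0
    D->A: in-degree(A)=1, level(A)>=1
    D->B: in-degree(B)=2, level(B)>=1
    D->C: in-degree(C)=1, level(C)>=1
    D->E: in-degree(E)=0, level(E)=1, enqueue
  process E: level=1
    E->B: in-degree(B)=1, level(B)>=2
    E->C: in-degree(C)=0, level(C)=2, enqueue
  process C: level=2
    C->A: in-degree(A)=0, level(A)=3, enqueue
    C->B: in-degree(B)=0, level(B)=3, enqueue
  process A: level=3
  process B: level=3
All levels: A:3, B:3, C:2, D:0, E:1
max level = 3

Answer: 3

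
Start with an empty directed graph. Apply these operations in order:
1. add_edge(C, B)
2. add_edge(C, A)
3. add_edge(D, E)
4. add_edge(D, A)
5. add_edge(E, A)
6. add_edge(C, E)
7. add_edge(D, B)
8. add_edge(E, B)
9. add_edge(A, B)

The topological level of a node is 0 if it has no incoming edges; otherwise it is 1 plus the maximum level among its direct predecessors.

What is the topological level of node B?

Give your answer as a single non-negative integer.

Answer: 3

Derivation:
Op 1: add_edge(C, B). Edges now: 1
Op 2: add_edge(C, A). Edges now: 2
Op 3: add_edge(D, E). Edges now: 3
Op 4: add_edge(D, A). Edges now: 4
Op 5: add_edge(E, A). Edges now: 5
Op 6: add_edge(C, E). Edges now: 6
Op 7: add_edge(D, B). Edges now: 7
Op 8: add_edge(E, B). Edges now: 8
Op 9: add_edge(A, B). Edges now: 9
Compute levels (Kahn BFS):
  sources (in-degree 0): C, D
  process C: level=0
    C->A: in-degree(A)=2, level(A)>=1
    C->B: in-degree(B)=3, level(B)>=1
    C->E: in-degree(E)=1, level(E)>=1
  process D: level=0
    D->A: in-degree(A)=1, level(A)>=1
    D->B: in-degree(B)=2, level(B)>=1
    D->E: in-degree(E)=0, level(E)=1, enqueue
  process E: level=1
    E->A: in-degree(A)=0, level(A)=2, enqueue
    E->B: in-degree(B)=1, level(B)>=2
  process A: level=2
    A->B: in-degree(B)=0, level(B)=3, enqueue
  process B: level=3
All levels: A:2, B:3, C:0, D:0, E:1
level(B) = 3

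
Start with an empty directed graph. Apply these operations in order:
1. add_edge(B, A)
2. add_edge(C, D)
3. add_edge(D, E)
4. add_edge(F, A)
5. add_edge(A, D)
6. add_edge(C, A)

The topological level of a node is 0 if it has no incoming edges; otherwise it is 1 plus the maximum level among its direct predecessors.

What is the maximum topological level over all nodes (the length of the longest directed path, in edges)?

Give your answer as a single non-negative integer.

Answer: 3

Derivation:
Op 1: add_edge(B, A). Edges now: 1
Op 2: add_edge(C, D). Edges now: 2
Op 3: add_edge(D, E). Edges now: 3
Op 4: add_edge(F, A). Edges now: 4
Op 5: add_edge(A, D). Edges now: 5
Op 6: add_edge(C, A). Edges now: 6
Compute levels (Kahn BFS):
  sources (in-degree 0): B, C, F
  process B: level=0
    B->A: in-degree(A)=2, level(A)>=1
  process C: level=0
    C->A: in-degree(A)=1, level(A)>=1
    C->D: in-degree(D)=1, level(D)>=1
  process F: level=0
    F->A: in-degree(A)=0, level(A)=1, enqueue
  process A: level=1
    A->D: in-degree(D)=0, level(D)=2, enqueue
  process D: level=2
    D->E: in-degree(E)=0, level(E)=3, enqueue
  process E: level=3
All levels: A:1, B:0, C:0, D:2, E:3, F:0
max level = 3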